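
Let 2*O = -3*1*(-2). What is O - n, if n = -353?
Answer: 356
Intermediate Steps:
O = 3 (O = (-3*1*(-2))/2 = (-3*(-2))/2 = (½)*6 = 3)
O - n = 3 - 1*(-353) = 3 + 353 = 356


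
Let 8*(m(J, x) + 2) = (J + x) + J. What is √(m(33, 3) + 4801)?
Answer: √76922/4 ≈ 69.337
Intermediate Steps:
m(J, x) = -2 + J/4 + x/8 (m(J, x) = -2 + ((J + x) + J)/8 = -2 + (x + 2*J)/8 = -2 + (J/4 + x/8) = -2 + J/4 + x/8)
√(m(33, 3) + 4801) = √((-2 + (¼)*33 + (⅛)*3) + 4801) = √((-2 + 33/4 + 3/8) + 4801) = √(53/8 + 4801) = √(38461/8) = √76922/4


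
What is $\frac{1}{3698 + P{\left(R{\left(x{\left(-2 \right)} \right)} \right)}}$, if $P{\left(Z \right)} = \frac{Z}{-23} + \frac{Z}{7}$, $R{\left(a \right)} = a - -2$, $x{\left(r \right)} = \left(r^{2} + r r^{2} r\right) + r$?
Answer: $\frac{161}{595698} \approx 0.00027027$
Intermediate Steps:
$x{\left(r \right)} = r + r^{2} + r^{4}$ ($x{\left(r \right)} = \left(r^{2} + r^{3} r\right) + r = \left(r^{2} + r^{4}\right) + r = r + r^{2} + r^{4}$)
$R{\left(a \right)} = 2 + a$ ($R{\left(a \right)} = a + 2 = 2 + a$)
$P{\left(Z \right)} = \frac{16 Z}{161}$ ($P{\left(Z \right)} = Z \left(- \frac{1}{23}\right) + Z \frac{1}{7} = - \frac{Z}{23} + \frac{Z}{7} = \frac{16 Z}{161}$)
$\frac{1}{3698 + P{\left(R{\left(x{\left(-2 \right)} \right)} \right)}} = \frac{1}{3698 + \frac{16 \left(2 - 2 \left(1 - 2 + \left(-2\right)^{3}\right)\right)}{161}} = \frac{1}{3698 + \frac{16 \left(2 - 2 \left(1 - 2 - 8\right)\right)}{161}} = \frac{1}{3698 + \frac{16 \left(2 - -18\right)}{161}} = \frac{1}{3698 + \frac{16 \left(2 + 18\right)}{161}} = \frac{1}{3698 + \frac{16}{161} \cdot 20} = \frac{1}{3698 + \frac{320}{161}} = \frac{1}{\frac{595698}{161}} = \frac{161}{595698}$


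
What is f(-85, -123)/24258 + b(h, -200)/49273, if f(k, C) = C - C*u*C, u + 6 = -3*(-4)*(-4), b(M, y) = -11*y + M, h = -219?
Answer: 1918874297/56917354 ≈ 33.713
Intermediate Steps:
b(M, y) = M - 11*y
u = -54 (u = -6 - 3*(-4)*(-4) = -6 + 12*(-4) = -6 - 48 = -54)
f(k, C) = C + 54*C² (f(k, C) = C - C*(-54)*C = C - (-54*C)*C = C - (-54)*C² = C + 54*C²)
f(-85, -123)/24258 + b(h, -200)/49273 = -123*(1 + 54*(-123))/24258 + (-219 - 11*(-200))/49273 = -123*(1 - 6642)*(1/24258) + (-219 + 2200)*(1/49273) = -123*(-6641)*(1/24258) + 1981*(1/49273) = 816843*(1/24258) + 283/7039 = 272281/8086 + 283/7039 = 1918874297/56917354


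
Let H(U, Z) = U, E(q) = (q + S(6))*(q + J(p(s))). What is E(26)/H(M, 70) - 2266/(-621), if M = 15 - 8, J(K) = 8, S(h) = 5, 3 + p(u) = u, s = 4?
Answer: 670396/4347 ≈ 154.22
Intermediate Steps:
p(u) = -3 + u
M = 7
E(q) = (5 + q)*(8 + q) (E(q) = (q + 5)*(q + 8) = (5 + q)*(8 + q))
E(26)/H(M, 70) - 2266/(-621) = (40 + 26**2 + 13*26)/7 - 2266/(-621) = (40 + 676 + 338)*(1/7) - 2266*(-1/621) = 1054*(1/7) + 2266/621 = 1054/7 + 2266/621 = 670396/4347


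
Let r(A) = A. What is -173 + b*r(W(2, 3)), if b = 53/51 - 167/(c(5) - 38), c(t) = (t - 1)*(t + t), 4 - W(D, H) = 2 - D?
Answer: -25645/51 ≈ -502.84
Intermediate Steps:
W(D, H) = 2 + D (W(D, H) = 4 - (2 - D) = 4 + (-2 + D) = 2 + D)
c(t) = 2*t*(-1 + t) (c(t) = (-1 + t)*(2*t) = 2*t*(-1 + t))
b = -8411/102 (b = 53/51 - 167/(2*5*(-1 + 5) - 38) = 53*(1/51) - 167/(2*5*4 - 38) = 53/51 - 167/(40 - 38) = 53/51 - 167/2 = -8411/102 ≈ -82.461)
-173 + b*r(W(2, 3)) = -173 - 8411*(2 + 2)/102 = -173 - 8411/102*4 = -173 - 16822/51 = -25645/51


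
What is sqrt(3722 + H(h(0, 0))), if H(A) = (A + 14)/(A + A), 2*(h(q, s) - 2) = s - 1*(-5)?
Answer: sqrt(134066)/6 ≈ 61.025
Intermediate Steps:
h(q, s) = 9/2 + s/2 (h(q, s) = 2 + (s - 1*(-5))/2 = 2 + (s + 5)/2 = 2 + (5 + s)/2 = 2 + (5/2 + s/2) = 9/2 + s/2)
H(A) = (14 + A)/(2*A) (H(A) = (14 + A)/((2*A)) = (14 + A)*(1/(2*A)) = (14 + A)/(2*A))
sqrt(3722 + H(h(0, 0))) = sqrt(3722 + (14 + (9/2 + (1/2)*0))/(2*(9/2 + (1/2)*0))) = sqrt(3722 + (14 + (9/2 + 0))/(2*(9/2 + 0))) = sqrt(3722 + (14 + 9/2)/(2*(9/2))) = sqrt(3722 + (1/2)*(2/9)*(37/2)) = sqrt(3722 + 37/18) = sqrt(67033/18) = sqrt(134066)/6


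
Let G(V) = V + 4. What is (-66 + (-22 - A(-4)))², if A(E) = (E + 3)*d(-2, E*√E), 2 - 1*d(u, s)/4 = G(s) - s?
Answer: 9216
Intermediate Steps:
G(V) = 4 + V
d(u, s) = -8 (d(u, s) = 8 - 4*((4 + s) - s) = 8 - 4*4 = 8 - 16 = -8)
A(E) = -24 - 8*E (A(E) = (E + 3)*(-8) = (3 + E)*(-8) = -24 - 8*E)
(-66 + (-22 - A(-4)))² = (-66 + (-22 - (-24 - 8*(-4))))² = (-66 + (-22 - (-24 + 32)))² = (-66 + (-22 - 1*8))² = (-66 + (-22 - 8))² = (-66 - 30)² = (-96)² = 9216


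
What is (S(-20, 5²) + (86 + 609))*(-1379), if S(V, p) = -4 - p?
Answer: -918414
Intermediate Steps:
(S(-20, 5²) + (86 + 609))*(-1379) = ((-4 - 1*5²) + (86 + 609))*(-1379) = ((-4 - 1*25) + 695)*(-1379) = ((-4 - 25) + 695)*(-1379) = (-29 + 695)*(-1379) = 666*(-1379) = -918414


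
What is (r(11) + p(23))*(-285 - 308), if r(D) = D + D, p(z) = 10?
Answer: -18976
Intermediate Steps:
r(D) = 2*D
(r(11) + p(23))*(-285 - 308) = (2*11 + 10)*(-285 - 308) = (22 + 10)*(-593) = 32*(-593) = -18976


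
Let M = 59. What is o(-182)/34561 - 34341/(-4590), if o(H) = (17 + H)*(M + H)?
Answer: 25098301/3110490 ≈ 8.0689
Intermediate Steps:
o(H) = (17 + H)*(59 + H)
o(-182)/34561 - 34341/(-4590) = (1003 + (-182)² + 76*(-182))/34561 - 34341/(-4590) = (1003 + 33124 - 13832)*(1/34561) - 34341*(-1/4590) = 20295*(1/34561) + 11447/1530 = 20295/34561 + 11447/1530 = 25098301/3110490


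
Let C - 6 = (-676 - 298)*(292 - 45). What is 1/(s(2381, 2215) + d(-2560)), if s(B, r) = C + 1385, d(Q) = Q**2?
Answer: 1/6314413 ≈ 1.5837e-7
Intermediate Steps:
C = -240572 (C = 6 + (-676 - 298)*(292 - 45) = 6 - 974*247 = 6 - 240578 = -240572)
s(B, r) = -239187 (s(B, r) = -240572 + 1385 = -239187)
1/(s(2381, 2215) + d(-2560)) = 1/(-239187 + (-2560)**2) = 1/(-239187 + 6553600) = 1/6314413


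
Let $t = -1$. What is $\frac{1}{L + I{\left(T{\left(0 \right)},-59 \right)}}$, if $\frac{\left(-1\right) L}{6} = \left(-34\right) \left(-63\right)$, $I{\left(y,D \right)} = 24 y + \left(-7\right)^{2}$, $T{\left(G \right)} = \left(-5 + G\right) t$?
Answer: $- \frac{1}{12683} \approx -7.8846 \cdot 10^{-5}$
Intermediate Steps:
$T{\left(G \right)} = 5 - G$ ($T{\left(G \right)} = \left(-5 + G\right) \left(-1\right) = 5 - G$)
$I{\left(y,D \right)} = 49 + 24 y$ ($I{\left(y,D \right)} = 24 y + 49 = 49 + 24 y$)
$L = -12852$ ($L = - 6 \left(\left(-34\right) \left(-63\right)\right) = \left(-6\right) 2142 = -12852$)
$\frac{1}{L + I{\left(T{\left(0 \right)},-59 \right)}} = \frac{1}{-12852 + \left(49 + 24 \left(5 - 0\right)\right)} = \frac{1}{-12852 + \left(49 + 24 \left(5 + 0\right)\right)} = \frac{1}{-12852 + \left(49 + 24 \cdot 5\right)} = \frac{1}{-12852 + \left(49 + 120\right)} = \frac{1}{-12852 + 169} = \frac{1}{-12683} = - \frac{1}{12683}$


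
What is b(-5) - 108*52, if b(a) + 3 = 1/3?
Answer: -16856/3 ≈ -5618.7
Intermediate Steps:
b(a) = -8/3 (b(a) = -3 + 1/3 = -3 + ⅓ = -8/3)
b(-5) - 108*52 = -8/3 - 108*52 = -8/3 - 5616 = -16856/3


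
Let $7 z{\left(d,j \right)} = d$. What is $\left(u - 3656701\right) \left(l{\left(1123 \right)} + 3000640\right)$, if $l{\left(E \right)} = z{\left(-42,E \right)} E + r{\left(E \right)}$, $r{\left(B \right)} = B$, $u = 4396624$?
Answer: $2216087883075$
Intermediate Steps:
$z{\left(d,j \right)} = \frac{d}{7}$
$l{\left(E \right)} = - 5 E$ ($l{\left(E \right)} = \frac{1}{7} \left(-42\right) E + E = - 6 E + E = - 5 E$)
$\left(u - 3656701\right) \left(l{\left(1123 \right)} + 3000640\right) = \left(4396624 - 3656701\right) \left(\left(-5\right) 1123 + 3000640\right) = 739923 \left(-5615 + 3000640\right) = 739923 \cdot 2995025 = 2216087883075$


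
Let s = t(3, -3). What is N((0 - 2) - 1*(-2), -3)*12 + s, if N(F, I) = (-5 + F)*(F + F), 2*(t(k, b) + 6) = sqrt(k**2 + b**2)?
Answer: -6 + 3*sqrt(2)/2 ≈ -3.8787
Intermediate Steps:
t(k, b) = -6 + sqrt(b**2 + k**2)/2 (t(k, b) = -6 + sqrt(k**2 + b**2)/2 = -6 + sqrt(b**2 + k**2)/2)
s = -6 + 3*sqrt(2)/2 (s = -6 + sqrt((-3)**2 + 3**2)/2 = -6 + sqrt(9 + 9)/2 = -6 + sqrt(18)/2 = -6 + (3*sqrt(2))/2 = -6 + 3*sqrt(2)/2 ≈ -3.8787)
N(F, I) = 2*F*(-5 + F) (N(F, I) = (-5 + F)*(2*F) = 2*F*(-5 + F))
N((0 - 2) - 1*(-2), -3)*12 + s = (2*((0 - 2) - 1*(-2))*(-5 + ((0 - 2) - 1*(-2))))*12 + (-6 + 3*sqrt(2)/2) = (2*(-2 + 2)*(-5 + (-2 + 2)))*12 + (-6 + 3*sqrt(2)/2) = (2*0*(-5 + 0))*12 + (-6 + 3*sqrt(2)/2) = (2*0*(-5))*12 + (-6 + 3*sqrt(2)/2) = 0*12 + (-6 + 3*sqrt(2)/2) = 0 + (-6 + 3*sqrt(2)/2) = -6 + 3*sqrt(2)/2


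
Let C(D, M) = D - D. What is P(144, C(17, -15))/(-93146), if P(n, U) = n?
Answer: -72/46573 ≈ -0.0015460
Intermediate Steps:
C(D, M) = 0
P(144, C(17, -15))/(-93146) = 144/(-93146) = 144*(-1/93146) = -72/46573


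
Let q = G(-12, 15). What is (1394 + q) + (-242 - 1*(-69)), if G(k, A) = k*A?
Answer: 1041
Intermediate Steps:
G(k, A) = A*k
q = -180 (q = 15*(-12) = -180)
(1394 + q) + (-242 - 1*(-69)) = (1394 - 180) + (-242 - 1*(-69)) = 1214 + (-242 + 69) = 1214 - 173 = 1041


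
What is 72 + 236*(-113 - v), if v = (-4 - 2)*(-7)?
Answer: -36508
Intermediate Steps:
v = 42 (v = -6*(-7) = 42)
72 + 236*(-113 - v) = 72 + 236*(-113 - 1*42) = 72 + 236*(-113 - 42) = 72 + 236*(-155) = 72 - 36580 = -36508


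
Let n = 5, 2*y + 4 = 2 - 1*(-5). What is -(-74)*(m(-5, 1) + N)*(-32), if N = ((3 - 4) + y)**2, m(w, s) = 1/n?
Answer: -5328/5 ≈ -1065.6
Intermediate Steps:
y = 3/2 (y = -2 + (2 - 1*(-5))/2 = -2 + (2 + 5)/2 = -2 + (1/2)*7 = -2 + 7/2 = 3/2 ≈ 1.5000)
m(w, s) = 1/5
N = 1/4 (N = ((3 - 4) + 3/2)**2 = (-1 + 3/2)**2 = (1/2)**2 = 1/4 ≈ 0.25000)
-(-74)*(m(-5, 1) + N)*(-32) = -(-74)*(1/5 + 1/4)*(-32) = -(-74)*9/20*(-32) = -37*(-9/10)*(-32) = (333/10)*(-32) = -5328/5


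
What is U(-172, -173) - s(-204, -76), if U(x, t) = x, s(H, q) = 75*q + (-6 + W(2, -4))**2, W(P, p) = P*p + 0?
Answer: 5332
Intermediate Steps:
W(P, p) = P*p
s(H, q) = 196 + 75*q (s(H, q) = 75*q + (-6 + 2*(-4))**2 = 75*q + (-6 - 8)**2 = 75*q + (-14)**2 = 75*q + 196 = 196 + 75*q)
U(-172, -173) - s(-204, -76) = -172 - (196 + 75*(-76)) = -172 - (196 - 5700) = -172 - 1*(-5504) = -172 + 5504 = 5332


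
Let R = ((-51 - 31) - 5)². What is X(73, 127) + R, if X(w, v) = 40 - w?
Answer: 7536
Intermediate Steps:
R = 7569 (R = (-82 - 5)² = (-87)² = 7569)
X(73, 127) + R = (40 - 1*73) + 7569 = (40 - 73) + 7569 = -33 + 7569 = 7536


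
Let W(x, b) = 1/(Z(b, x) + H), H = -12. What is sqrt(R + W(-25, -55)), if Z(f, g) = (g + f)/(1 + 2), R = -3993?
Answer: I*sqrt(13432539)/58 ≈ 63.19*I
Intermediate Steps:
Z(f, g) = f/3 + g/3 (Z(f, g) = (f + g)/3 = (f + g)*(1/3) = f/3 + g/3)
W(x, b) = 1/(-12 + b/3 + x/3) (W(x, b) = 1/((b/3 + x/3) - 12) = 1/(-12 + b/3 + x/3))
sqrt(R + W(-25, -55)) = sqrt(-3993 + 3/(-36 - 55 - 25)) = sqrt(-3993 + 3/(-116)) = sqrt(-3993 + 3*(-1/116)) = sqrt(-3993 - 3/116) = sqrt(-463191/116) = I*sqrt(13432539)/58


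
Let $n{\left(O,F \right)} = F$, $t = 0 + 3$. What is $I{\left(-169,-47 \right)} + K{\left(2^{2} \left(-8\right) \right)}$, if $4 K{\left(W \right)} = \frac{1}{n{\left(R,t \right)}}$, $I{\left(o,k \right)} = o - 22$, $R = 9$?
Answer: $- \frac{2291}{12} \approx -190.92$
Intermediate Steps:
$t = 3$
$I{\left(o,k \right)} = -22 + o$ ($I{\left(o,k \right)} = o - 22 = -22 + o$)
$K{\left(W \right)} = \frac{1}{12}$ ($K{\left(W \right)} = \frac{1}{4 \cdot 3} = \frac{1}{4} \cdot \frac{1}{3} = \frac{1}{12}$)
$I{\left(-169,-47 \right)} + K{\left(2^{2} \left(-8\right) \right)} = \left(-22 - 169\right) + \frac{1}{12} = -191 + \frac{1}{12} = - \frac{2291}{12}$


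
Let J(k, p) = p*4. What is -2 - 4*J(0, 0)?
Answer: -2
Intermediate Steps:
J(k, p) = 4*p
-2 - 4*J(0, 0) = -2 - 16*0 = -2 - 4*0 = -2 + 0 = -2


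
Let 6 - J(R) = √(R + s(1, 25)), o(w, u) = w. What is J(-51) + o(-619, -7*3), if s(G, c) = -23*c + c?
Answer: -613 - I*√601 ≈ -613.0 - 24.515*I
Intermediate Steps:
s(G, c) = -22*c
J(R) = 6 - √(-550 + R) (J(R) = 6 - √(R - 22*25) = 6 - √(R - 550) = 6 - √(-550 + R))
J(-51) + o(-619, -7*3) = (6 - √(-550 - 51)) - 619 = (6 - √(-601)) - 619 = (6 - I*√601) - 619 = -613 - I*√601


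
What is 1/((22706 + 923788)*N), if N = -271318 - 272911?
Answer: -1/515109483126 ≈ -1.9413e-12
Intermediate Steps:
N = -544229
1/((22706 + 923788)*N) = 1/((22706 + 923788)*(-544229)) = -1/544229/946494 = (1/946494)*(-1/544229) = -1/515109483126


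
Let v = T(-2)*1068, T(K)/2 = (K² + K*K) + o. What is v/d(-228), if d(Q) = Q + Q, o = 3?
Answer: -979/19 ≈ -51.526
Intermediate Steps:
T(K) = 6 + 4*K² (T(K) = 2*((K² + K*K) + 3) = 2*((K² + K²) + 3) = 2*(2*K² + 3) = 2*(3 + 2*K²) = 6 + 4*K²)
d(Q) = 2*Q
v = 23496 (v = (6 + 4*(-2)²)*1068 = (6 + 4*4)*1068 = (6 + 16)*1068 = 22*1068 = 23496)
v/d(-228) = 23496/((2*(-228))) = 23496/(-456) = 23496*(-1/456) = -979/19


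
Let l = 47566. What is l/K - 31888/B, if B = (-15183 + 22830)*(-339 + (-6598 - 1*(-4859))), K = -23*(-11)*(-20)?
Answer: -188921138119/20101439490 ≈ -9.3984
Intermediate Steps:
K = -5060 (K = 253*(-20) = -5060)
B = -15890466 (B = 7647*(-339 + (-6598 + 4859)) = 7647*(-339 - 1739) = 7647*(-2078) = -15890466)
l/K - 31888/B = 47566/(-5060) - 31888/(-15890466) = 47566*(-1/5060) - 31888*(-1/15890466) = -23783/2530 + 15944/7945233 = -188921138119/20101439490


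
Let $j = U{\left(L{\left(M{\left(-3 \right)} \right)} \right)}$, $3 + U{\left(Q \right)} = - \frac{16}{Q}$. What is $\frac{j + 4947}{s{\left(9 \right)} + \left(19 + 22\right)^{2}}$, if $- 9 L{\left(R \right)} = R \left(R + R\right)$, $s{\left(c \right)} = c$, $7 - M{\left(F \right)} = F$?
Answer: $\frac{61809}{21125} \approx 2.9259$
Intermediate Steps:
$M{\left(F \right)} = 7 - F$
$L{\left(R \right)} = - \frac{2 R^{2}}{9}$ ($L{\left(R \right)} = - \frac{R \left(R + R\right)}{9} = - \frac{R 2 R}{9} = - \frac{2 R^{2}}{9}$)
$U{\left(Q \right)} = -3 - \frac{16}{Q}$
$j = - \frac{57}{25}$ ($j = -3 - \frac{16}{\left(- \frac{2}{9}\right) \left(7 - -3\right)^{2}} = -3 - \frac{16}{\left(- \frac{2}{9}\right) \left(7 + 3\right)^{2}} = -3 - \frac{16}{\left(- \frac{2}{9}\right) 10^{2}} = -3 - \frac{16}{\left(- \frac{2}{9}\right) 100} = -3 - \frac{16}{- \frac{200}{9}} = -3 - - \frac{18}{25} = -3 + \frac{18}{25} = - \frac{57}{25} \approx -2.28$)
$\frac{j + 4947}{s{\left(9 \right)} + \left(19 + 22\right)^{2}} = \frac{- \frac{57}{25} + 4947}{9 + \left(19 + 22\right)^{2}} = \frac{123618}{25 \left(9 + 41^{2}\right)} = \frac{123618}{25 \left(9 + 1681\right)} = \frac{123618}{25 \cdot 1690} = \frac{123618}{25} \cdot \frac{1}{1690} = \frac{61809}{21125}$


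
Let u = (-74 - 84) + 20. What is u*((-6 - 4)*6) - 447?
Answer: 7833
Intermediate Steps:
u = -138 (u = -158 + 20 = -138)
u*((-6 - 4)*6) - 447 = -138*(-6 - 4)*6 - 447 = -(-1380)*6 - 447 = -138*(-60) - 447 = 8280 - 447 = 7833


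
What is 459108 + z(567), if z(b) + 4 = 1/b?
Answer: 260311969/567 ≈ 4.5910e+5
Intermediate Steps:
z(b) = -4 + 1/b
459108 + z(567) = 459108 + (-4 + 1/567) = 459108 - 2267/567 = 260311969/567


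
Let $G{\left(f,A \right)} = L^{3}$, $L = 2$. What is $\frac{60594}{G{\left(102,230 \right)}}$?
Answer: $\frac{30297}{4} \approx 7574.3$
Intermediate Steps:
$G{\left(f,A \right)} = 8$ ($G{\left(f,A \right)} = 2^{3} = 8$)
$\frac{60594}{G{\left(102,230 \right)}} = \frac{60594}{8} = 60594 \cdot \frac{1}{8} = \frac{30297}{4}$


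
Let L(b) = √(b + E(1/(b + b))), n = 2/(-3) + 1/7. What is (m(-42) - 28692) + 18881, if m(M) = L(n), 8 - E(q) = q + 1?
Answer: -9811 + √1586046/462 ≈ -9808.3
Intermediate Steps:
n = -11/21 (n = 2*(-⅓) + 1*(⅐) = -⅔ + ⅐ = -11/21 ≈ -0.52381)
E(q) = 7 - q (E(q) = 8 - (q + 1) = 8 - (1 + q) = 8 + (-1 - q) = 7 - q)
L(b) = √(7 + b - 1/(2*b)) (L(b) = √(b + (7 - 1/(b + b))) = √(b + (7 - 1/(2*b))) = √(7 + b - 1/(2*b)))
m(M) = √1586046/462 (m(M) = √(28 - 2/(-11/21) + 4*(-11/21))/2 = √(28 - 2*(-21/11) - 44/21)/2 = √(28 + 42/11 - 44/21)/2 = √(6866/231)/2 = (√1586046/231)/2 = √1586046/462)
(m(-42) - 28692) + 18881 = (√1586046/462 - 28692) + 18881 = (-28692 + √1586046/462) + 18881 = -9811 + √1586046/462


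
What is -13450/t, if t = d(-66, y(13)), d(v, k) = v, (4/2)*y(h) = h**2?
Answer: 6725/33 ≈ 203.79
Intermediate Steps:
y(h) = h**2/2
t = -66
-13450/t = -13450/(-66) = -13450*(-1/66) = 6725/33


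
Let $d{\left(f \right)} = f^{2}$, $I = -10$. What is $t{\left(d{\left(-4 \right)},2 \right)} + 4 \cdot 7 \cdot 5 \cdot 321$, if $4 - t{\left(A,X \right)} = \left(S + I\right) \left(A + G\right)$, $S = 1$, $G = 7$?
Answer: $45151$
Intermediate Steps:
$t{\left(A,X \right)} = 67 + 9 A$ ($t{\left(A,X \right)} = 4 - \left(1 - 10\right) \left(A + 7\right) = 4 - - 9 \left(7 + A\right) = 4 - \left(-63 - 9 A\right) = 4 + \left(63 + 9 A\right) = 67 + 9 A$)
$t{\left(d{\left(-4 \right)},2 \right)} + 4 \cdot 7 \cdot 5 \cdot 321 = \left(67 + 9 \left(-4\right)^{2}\right) + 4 \cdot 7 \cdot 5 \cdot 321 = \left(67 + 9 \cdot 16\right) + 28 \cdot 5 \cdot 321 = \left(67 + 144\right) + 140 \cdot 321 = 211 + 44940 = 45151$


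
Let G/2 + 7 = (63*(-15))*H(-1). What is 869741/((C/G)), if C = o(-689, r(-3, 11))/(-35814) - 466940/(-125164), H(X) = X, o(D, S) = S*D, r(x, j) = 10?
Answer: 228562544539274673/549542785 ≈ 4.1591e+8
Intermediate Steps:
o(D, S) = D*S
C = 2198171140/560327937 (C = -689*10/(-35814) - 466940/(-125164) = -6890*(-1/35814) - 466940*(-1/125164) = 3445/17907 + 116735/31291 = 2198171140/560327937 ≈ 3.9230)
G = 1876 (G = -14 + 2*((63*(-15))*(-1)) = -14 + 2*(-945*(-1)) = -14 + 2*945 = -14 + 1890 = 1876)
869741/((C/G)) = 869741/(((2198171140/560327937)/1876)) = 869741/(((2198171140/560327937)*(1/1876))) = 869741/(549542785/262793802453) = 869741*(262793802453/549542785) = 228562544539274673/549542785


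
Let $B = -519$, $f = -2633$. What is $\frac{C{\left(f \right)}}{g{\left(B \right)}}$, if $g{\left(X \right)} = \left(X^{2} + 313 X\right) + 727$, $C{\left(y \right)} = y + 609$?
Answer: $- \frac{2024}{107641} \approx -0.018803$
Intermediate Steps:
$C{\left(y \right)} = 609 + y$
$g{\left(X \right)} = 727 + X^{2} + 313 X$
$\frac{C{\left(f \right)}}{g{\left(B \right)}} = \frac{609 - 2633}{727 + \left(-519\right)^{2} + 313 \left(-519\right)} = - \frac{2024}{727 + 269361 - 162447} = - \frac{2024}{107641}$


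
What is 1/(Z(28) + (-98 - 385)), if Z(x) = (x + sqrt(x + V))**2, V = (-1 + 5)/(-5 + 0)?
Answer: 8205/560401 - 560*sqrt(170)/560401 ≈ 0.0016122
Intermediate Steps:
V = -4/5 (V = 4/(-5) = 4*(-1/5) = -4/5 ≈ -0.80000)
Z(x) = (x + sqrt(-4/5 + x))**2 (Z(x) = (x + sqrt(x - 4/5))**2 = (x + sqrt(-4/5 + x))**2)
1/(Z(28) + (-98 - 385)) = 1/((28 + sqrt(-4/5 + 28))**2 + (-98 - 385)) = 1/((28 + sqrt(136/5))**2 - 483) = 1/((28 + 2*sqrt(170)/5)**2 - 483) = 1/(-483 + (28 + 2*sqrt(170)/5)**2)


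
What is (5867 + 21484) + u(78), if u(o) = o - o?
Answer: 27351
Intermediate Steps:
u(o) = 0
(5867 + 21484) + u(78) = (5867 + 21484) + 0 = 27351 + 0 = 27351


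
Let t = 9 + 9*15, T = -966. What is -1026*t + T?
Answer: -148710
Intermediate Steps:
t = 144 (t = 9 + 135 = 144)
-1026*t + T = -1026*144 - 966 = -147744 - 966 = -148710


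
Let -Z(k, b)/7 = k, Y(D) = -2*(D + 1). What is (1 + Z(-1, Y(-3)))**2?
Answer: 64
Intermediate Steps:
Y(D) = -2 - 2*D (Y(D) = -2*(1 + D) = -2 - 2*D)
Z(k, b) = -7*k
(1 + Z(-1, Y(-3)))**2 = (1 - 7*(-1))**2 = (1 + 7)**2 = 8**2 = 64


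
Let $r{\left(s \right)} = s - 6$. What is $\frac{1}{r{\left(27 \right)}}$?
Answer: $\frac{1}{21} \approx 0.047619$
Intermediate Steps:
$r{\left(s \right)} = -6 + s$
$\frac{1}{r{\left(27 \right)}} = \frac{1}{-6 + 27} = \frac{1}{21}$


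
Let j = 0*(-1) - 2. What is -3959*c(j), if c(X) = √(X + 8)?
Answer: -3959*√6 ≈ -9697.5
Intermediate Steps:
j = -2 (j = 0 - 2 = -2)
c(X) = √(8 + X)
-3959*c(j) = -3959*√(8 - 2) = -3959*√6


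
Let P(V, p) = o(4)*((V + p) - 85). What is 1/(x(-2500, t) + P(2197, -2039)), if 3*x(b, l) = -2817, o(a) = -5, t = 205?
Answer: -1/1304 ≈ -0.00076687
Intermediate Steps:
x(b, l) = -939 (x(b, l) = (⅓)*(-2817) = -939)
P(V, p) = 425 - 5*V - 5*p (P(V, p) = -5*((V + p) - 85) = -5*(-85 + V + p) = 425 - 5*V - 5*p)
1/(x(-2500, t) + P(2197, -2039)) = 1/(-939 + (425 - 5*2197 - 5*(-2039))) = 1/(-939 + (425 - 10985 + 10195)) = 1/(-939 - 365) = 1/(-1304) = -1/1304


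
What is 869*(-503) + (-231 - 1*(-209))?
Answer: -437129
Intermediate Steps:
869*(-503) + (-231 - 1*(-209)) = -437107 + (-231 + 209) = -437107 - 22 = -437129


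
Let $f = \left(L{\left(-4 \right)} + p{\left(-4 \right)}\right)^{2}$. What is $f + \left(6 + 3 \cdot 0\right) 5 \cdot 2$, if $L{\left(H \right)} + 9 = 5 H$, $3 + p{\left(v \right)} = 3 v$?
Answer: $1996$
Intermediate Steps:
$p{\left(v \right)} = -3 + 3 v$
$L{\left(H \right)} = -9 + 5 H$
$f = 1936$ ($f = \left(\left(-9 + 5 \left(-4\right)\right) + \left(-3 + 3 \left(-4\right)\right)\right)^{2} = \left(\left(-9 - 20\right) - 15\right)^{2} = \left(-29 - 15\right)^{2} = \left(-44\right)^{2} = 1936$)
$f + \left(6 + 3 \cdot 0\right) 5 \cdot 2 = 1936 + \left(6 + 3 \cdot 0\right) 5 \cdot 2 = 1936 + \left(6 + 0\right) 5 \cdot 2 = 1936 + 6 \cdot 5 \cdot 2 = 1936 + 30 \cdot 2 = 1936 + 60 = 1996$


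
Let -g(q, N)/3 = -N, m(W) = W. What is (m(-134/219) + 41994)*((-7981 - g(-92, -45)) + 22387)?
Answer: 44575687544/73 ≈ 6.1063e+8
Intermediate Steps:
g(q, N) = 3*N (g(q, N) = -(-3)*N = 3*N)
(m(-134/219) + 41994)*((-7981 - g(-92, -45)) + 22387) = (-134/219 + 41994)*((-7981 - 3*(-45)) + 22387) = (-134*1/219 + 41994)*((-7981 - 1*(-135)) + 22387) = (-134/219 + 41994)*((-7981 + 135) + 22387) = 9196552*(-7846 + 22387)/219 = (9196552/219)*14541 = 44575687544/73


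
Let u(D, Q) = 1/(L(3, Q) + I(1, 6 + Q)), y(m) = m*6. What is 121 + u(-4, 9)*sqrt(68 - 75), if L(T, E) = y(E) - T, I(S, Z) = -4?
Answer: 121 + I*sqrt(7)/47 ≈ 121.0 + 0.056293*I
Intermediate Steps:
y(m) = 6*m
L(T, E) = -T + 6*E (L(T, E) = 6*E - T = -T + 6*E)
u(D, Q) = 1/(-7 + 6*Q) (u(D, Q) = 1/((-1*3 + 6*Q) - 4) = 1/((-3 + 6*Q) - 4) = 1/(-7 + 6*Q))
121 + u(-4, 9)*sqrt(68 - 75) = 121 + sqrt(68 - 75)/(-7 + 6*9) = 121 + sqrt(-7)/(-7 + 54) = 121 + (I*sqrt(7))/47 = 121 + I*sqrt(7)/47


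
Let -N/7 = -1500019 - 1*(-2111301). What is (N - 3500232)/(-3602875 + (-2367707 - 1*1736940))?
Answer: 3889603/3853761 ≈ 1.0093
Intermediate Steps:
N = -4278974 (N = -7*(-1500019 - 1*(-2111301)) = -7*(-1500019 + 2111301) = -7*611282 = -4278974)
(N - 3500232)/(-3602875 + (-2367707 - 1*1736940)) = (-4278974 - 3500232)/(-3602875 + (-2367707 - 1*1736940)) = -7779206/(-3602875 + (-2367707 - 1736940)) = -7779206/(-3602875 - 4104647) = -7779206/(-7707522) = -7779206*(-1/7707522) = 3889603/3853761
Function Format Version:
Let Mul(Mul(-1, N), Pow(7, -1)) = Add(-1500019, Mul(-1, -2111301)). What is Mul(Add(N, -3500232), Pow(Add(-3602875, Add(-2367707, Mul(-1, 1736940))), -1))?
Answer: Rational(3889603, 3853761) ≈ 1.0093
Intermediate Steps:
N = -4278974 (N = Mul(-7, Add(-1500019, Mul(-1, -2111301))) = Mul(-7, Add(-1500019, 2111301)) = Mul(-7, 611282) = -4278974)
Mul(Add(N, -3500232), Pow(Add(-3602875, Add(-2367707, Mul(-1, 1736940))), -1)) = Mul(Add(-4278974, -3500232), Pow(Add(-3602875, Add(-2367707, Mul(-1, 1736940))), -1)) = Mul(-7779206, Pow(Add(-3602875, Add(-2367707, -1736940)), -1)) = Mul(-7779206, Pow(Add(-3602875, -4104647), -1)) = Mul(-7779206, Pow(-7707522, -1)) = Mul(-7779206, Rational(-1, 7707522)) = Rational(3889603, 3853761)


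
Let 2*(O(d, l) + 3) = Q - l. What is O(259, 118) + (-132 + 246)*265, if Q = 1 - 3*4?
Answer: 60285/2 ≈ 30143.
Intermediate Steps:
Q = -11 (Q = 1 - 12 = -11)
O(d, l) = -17/2 - l/2 (O(d, l) = -3 + (-11 - l)/2 = -3 + (-11/2 - l/2) = -17/2 - l/2)
O(259, 118) + (-132 + 246)*265 = (-17/2 - ½*118) + (-132 + 246)*265 = (-17/2 - 59) + 114*265 = -135/2 + 30210 = 60285/2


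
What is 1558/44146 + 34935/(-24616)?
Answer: -44232023/31961704 ≈ -1.3839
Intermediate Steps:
1558/44146 + 34935/(-24616) = 1558*(1/44146) + 34935*(-1/24616) = 779/22073 - 2055/1448 = -44232023/31961704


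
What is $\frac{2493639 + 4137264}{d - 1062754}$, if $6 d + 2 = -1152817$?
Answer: $- \frac{13261806}{2509781} \approx -5.284$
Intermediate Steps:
$d = - \frac{384273}{2}$ ($d = - \frac{1}{3} + \frac{1}{6} \left(-1152817\right) = - \frac{1}{3} - \frac{1152817}{6} = - \frac{384273}{2} \approx -1.9214 \cdot 10^{5}$)
$\frac{2493639 + 4137264}{d - 1062754} = \frac{2493639 + 4137264}{- \frac{384273}{2} - 1062754} = \frac{6630903}{- \frac{2509781}{2}} = 6630903 \left(- \frac{2}{2509781}\right) = - \frac{13261806}{2509781}$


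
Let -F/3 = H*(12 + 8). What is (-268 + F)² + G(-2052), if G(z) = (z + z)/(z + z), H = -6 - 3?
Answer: 73985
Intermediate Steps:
H = -9
F = 540 (F = -(-27)*(12 + 8) = -(-27)*20 = -3*(-180) = 540)
G(z) = 1 (G(z) = (2*z)/((2*z)) = (2*z)*(1/(2*z)) = 1)
(-268 + F)² + G(-2052) = (-268 + 540)² + 1 = 272² + 1 = 73984 + 1 = 73985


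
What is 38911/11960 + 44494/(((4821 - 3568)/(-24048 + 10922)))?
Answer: -6984929042757/14985880 ≈ -4.6610e+5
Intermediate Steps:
38911/11960 + 44494/(((4821 - 3568)/(-24048 + 10922))) = 38911*(1/11960) + 44494/((1253/(-13126))) = 38911/11960 + 44494/((1253*(-1/13126))) = 38911/11960 + 44494/(-1253/13126) = 38911/11960 + 44494*(-13126/1253) = 38911/11960 - 584028244/1253 = -6984929042757/14985880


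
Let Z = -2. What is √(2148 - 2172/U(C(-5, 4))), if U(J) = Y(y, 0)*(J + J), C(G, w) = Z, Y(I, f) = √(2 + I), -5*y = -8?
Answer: √(8592 + 362*√10)/2 ≈ 49.337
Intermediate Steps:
y = 8/5 (y = -⅕*(-8) = 8/5 ≈ 1.6000)
C(G, w) = -2
U(J) = 6*J*√10/5 (U(J) = √(2 + 8/5)*(J + J) = √(18/5)*(2*J) = (3*√10/5)*(2*J) = 6*J*√10/5)
√(2148 - 2172/U(C(-5, 4))) = √(2148 - 2172*(-√10/24)) = √(2148 - (-181)*√10/2) = √(2148 + 181*√10/2)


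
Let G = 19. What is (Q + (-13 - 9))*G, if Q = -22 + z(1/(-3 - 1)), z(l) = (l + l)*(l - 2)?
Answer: -6517/8 ≈ -814.63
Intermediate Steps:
z(l) = 2*l*(-2 + l) (z(l) = (2*l)*(-2 + l) = 2*l*(-2 + l))
Q = -167/8 (Q = -22 + 2*(-2 + 1/(-3 - 1))/(-3 - 1) = -22 + 2*(-2 + 1/(-4))/(-4) = -22 + 2*(-1/4)*(-2 - 1/4) = -22 + 2*(-1/4)*(-9/4) = -22 + 9/8 = -167/8 ≈ -20.875)
(Q + (-13 - 9))*G = (-167/8 + (-13 - 9))*19 = (-167/8 - 22)*19 = -343/8*19 = -6517/8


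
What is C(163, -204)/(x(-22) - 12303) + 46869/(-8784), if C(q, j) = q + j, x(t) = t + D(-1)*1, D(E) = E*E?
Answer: -5344939/1002352 ≈ -5.3324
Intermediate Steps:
D(E) = E**2
x(t) = 1 + t (x(t) = t + (-1)**2*1 = t + 1*1 = t + 1 = 1 + t)
C(q, j) = j + q
C(163, -204)/(x(-22) - 12303) + 46869/(-8784) = (-204 + 163)/((1 - 22) - 12303) + 46869/(-8784) = -41/(-21 - 12303) + 46869*(-1/8784) = -41/(-12324) - 15623/2928 = -41*(-1/12324) - 15623/2928 = 41/12324 - 15623/2928 = -5344939/1002352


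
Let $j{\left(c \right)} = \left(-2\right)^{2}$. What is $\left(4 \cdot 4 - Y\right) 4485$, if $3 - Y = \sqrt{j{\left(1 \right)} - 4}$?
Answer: $58305$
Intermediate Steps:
$j{\left(c \right)} = 4$
$Y = 3$ ($Y = 3 - \sqrt{4 - 4} = 3 - \sqrt{0} = 3 - 0 = 3 + 0 = 3$)
$\left(4 \cdot 4 - Y\right) 4485 = \left(4 \cdot 4 - 3\right) 4485 = \left(16 - 3\right) 4485 = 13 \cdot 4485 = 58305$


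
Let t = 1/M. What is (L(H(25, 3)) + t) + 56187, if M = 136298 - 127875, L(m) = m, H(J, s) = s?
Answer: 473288371/8423 ≈ 56190.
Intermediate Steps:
M = 8423
t = 1/8423 ≈ 0.00011872
(L(H(25, 3)) + t) + 56187 = (3 + 1/8423) + 56187 = 25270/8423 + 56187 = 473288371/8423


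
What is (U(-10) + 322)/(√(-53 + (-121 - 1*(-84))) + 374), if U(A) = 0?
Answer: 60214/69983 - 483*I*√10/69983 ≈ 0.86041 - 0.021825*I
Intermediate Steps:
(U(-10) + 322)/(√(-53 + (-121 - 1*(-84))) + 374) = (0 + 322)/(√(-53 + (-121 - 1*(-84))) + 374) = 322/(√(-53 + (-121 + 84)) + 374) = 322/(√(-53 - 37) + 374) = 322/(√(-90) + 374) = 322/(3*I*√10 + 374) = 322/(374 + 3*I*√10)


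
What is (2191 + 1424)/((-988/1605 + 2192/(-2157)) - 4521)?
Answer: -4171691925/5219094487 ≈ -0.79931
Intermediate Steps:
(2191 + 1424)/((-988/1605 + 2192/(-2157)) - 4521) = 3615/((-988*1/1605 + 2192*(-1/2157)) - 4521) = 3615/((-988/1605 - 2192/2157) - 4521) = 3615/(-1883092/1153995 - 4521) = 3615/(-5219094487/1153995) = 3615*(-1153995/5219094487) = -4171691925/5219094487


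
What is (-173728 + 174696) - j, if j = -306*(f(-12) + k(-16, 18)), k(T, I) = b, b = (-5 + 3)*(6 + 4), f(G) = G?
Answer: -8824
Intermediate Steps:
b = -20 (b = -2*10 = -20)
k(T, I) = -20
j = 9792 (j = -306*(-12 - 20) = -306*(-32) = 9792)
(-173728 + 174696) - j = (-173728 + 174696) - 1*9792 = 968 - 9792 = -8824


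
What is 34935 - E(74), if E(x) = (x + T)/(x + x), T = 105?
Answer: 5170201/148 ≈ 34934.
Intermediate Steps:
E(x) = (105 + x)/(2*x) (E(x) = (x + 105)/(x + x) = (105 + x)/((2*x)) = (105 + x)*(1/(2*x)) = (105 + x)/(2*x))
34935 - E(74) = 34935 - (105 + 74)/(2*74) = 34935 - 179/(2*74) = 34935 - 1*179/148 = 34935 - 179/148 = 5170201/148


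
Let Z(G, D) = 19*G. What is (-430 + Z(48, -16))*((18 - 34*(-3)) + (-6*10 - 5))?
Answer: 26510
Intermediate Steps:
(-430 + Z(48, -16))*((18 - 34*(-3)) + (-6*10 - 5)) = (-430 + 19*48)*((18 - 34*(-3)) + (-6*10 - 5)) = (-430 + 912)*((18 + 102) + (-60 - 5)) = 482*(120 - 65) = 482*55 = 26510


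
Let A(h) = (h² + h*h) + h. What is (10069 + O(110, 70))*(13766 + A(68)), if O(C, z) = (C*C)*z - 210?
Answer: 19778019438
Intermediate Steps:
A(h) = h + 2*h² (A(h) = (h² + h²) + h = 2*h² + h = h + 2*h²)
O(C, z) = -210 + z*C² (O(C, z) = C²*z - 210 = z*C² - 210 = -210 + z*C²)
(10069 + O(110, 70))*(13766 + A(68)) = (10069 + (-210 + 70*110²))*(13766 + 68*(1 + 2*68)) = (10069 + (-210 + 70*12100))*(13766 + 68*(1 + 136)) = (10069 + (-210 + 847000))*(13766 + 68*137) = (10069 + 846790)*(13766 + 9316) = 856859*23082 = 19778019438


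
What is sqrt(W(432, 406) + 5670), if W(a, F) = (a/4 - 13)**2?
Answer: sqrt(14695) ≈ 121.22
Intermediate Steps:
W(a, F) = (-13 + a/4)**2 (W(a, F) = (a*(1/4) - 13)**2 = (a/4 - 13)**2 = (-13 + a/4)**2)
sqrt(W(432, 406) + 5670) = sqrt((-52 + 432)**2/16 + 5670) = sqrt((1/16)*380**2 + 5670) = sqrt((1/16)*144400 + 5670) = sqrt(9025 + 5670) = sqrt(14695)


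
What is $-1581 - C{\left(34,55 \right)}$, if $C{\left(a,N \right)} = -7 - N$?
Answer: $-1519$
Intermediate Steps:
$-1581 - C{\left(34,55 \right)} = -1581 - \left(-7 - 55\right) = -1581 - -62 = -1581 + 62 = -1519$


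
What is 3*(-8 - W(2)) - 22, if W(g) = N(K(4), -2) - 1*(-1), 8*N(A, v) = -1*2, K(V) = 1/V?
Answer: -193/4 ≈ -48.250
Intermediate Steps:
N(A, v) = -1/4 (N(A, v) = (-1*2)/8 = (1/8)*(-2) = -1/4)
W(g) = 3/4 (W(g) = -1/4 - 1*(-1) = -1/4 + 1 = 3/4)
3*(-8 - W(2)) - 22 = 3*(-8 - 1*3/4) - 22 = 3*(-8 - 3/4) - 22 = 3*(-35/4) - 22 = -105/4 - 22 = -193/4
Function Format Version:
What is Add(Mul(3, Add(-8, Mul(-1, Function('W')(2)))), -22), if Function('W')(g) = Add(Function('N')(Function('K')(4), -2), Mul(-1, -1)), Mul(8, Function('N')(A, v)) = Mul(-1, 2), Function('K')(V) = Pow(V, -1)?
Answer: Rational(-193, 4) ≈ -48.250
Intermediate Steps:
Function('N')(A, v) = Rational(-1, 4) (Function('N')(A, v) = Mul(Rational(1, 8), Mul(-1, 2)) = Mul(Rational(1, 8), -2) = Rational(-1, 4))
Function('W')(g) = Rational(3, 4) (Function('W')(g) = Add(Rational(-1, 4), Mul(-1, -1)) = Add(Rational(-1, 4), 1) = Rational(3, 4))
Add(Mul(3, Add(-8, Mul(-1, Function('W')(2)))), -22) = Add(Mul(3, Add(-8, Mul(-1, Rational(3, 4)))), -22) = Add(Mul(3, Add(-8, Rational(-3, 4))), -22) = Add(Mul(3, Rational(-35, 4)), -22) = Add(Rational(-105, 4), -22) = Rational(-193, 4)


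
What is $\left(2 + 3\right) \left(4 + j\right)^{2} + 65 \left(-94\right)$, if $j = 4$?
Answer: $-5790$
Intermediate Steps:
$\left(2 + 3\right) \left(4 + j\right)^{2} + 65 \left(-94\right) = \left(2 + 3\right) \left(4 + 4\right)^{2} + 65 \left(-94\right) = 5 \cdot 8^{2} - 6110 = 5 \cdot 64 - 6110 = 320 - 6110 = -5790$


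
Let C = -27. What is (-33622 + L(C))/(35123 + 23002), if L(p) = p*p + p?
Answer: -6584/11625 ≈ -0.56637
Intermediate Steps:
L(p) = p + p**2 (L(p) = p**2 + p = p + p**2)
(-33622 + L(C))/(35123 + 23002) = (-33622 - 27*(1 - 27))/(35123 + 23002) = (-33622 - 27*(-26))/58125 = (-33622 + 702)*(1/58125) = -32920*1/58125 = -6584/11625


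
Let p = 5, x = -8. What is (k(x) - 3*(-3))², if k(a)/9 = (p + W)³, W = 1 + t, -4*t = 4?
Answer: 1285956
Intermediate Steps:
t = -1 (t = -¼*4 = -1)
W = 0 (W = 1 - 1 = 0)
k(a) = 1125 (k(a) = 9*(5 + 0)³ = 9*5³ = 9*125 = 1125)
(k(x) - 3*(-3))² = (1125 - 3*(-3))² = (1125 + 9)² = 1134² = 1285956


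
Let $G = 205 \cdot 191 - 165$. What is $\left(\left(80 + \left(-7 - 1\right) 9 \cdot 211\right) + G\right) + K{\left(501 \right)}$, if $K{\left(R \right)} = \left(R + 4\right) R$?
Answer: $276883$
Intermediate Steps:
$K{\left(R \right)} = R \left(4 + R\right)$ ($K{\left(R \right)} = \left(4 + R\right) R = R \left(4 + R\right)$)
$G = 38990$ ($G = 39155 - 165 = 38990$)
$\left(\left(80 + \left(-7 - 1\right) 9 \cdot 211\right) + G\right) + K{\left(501 \right)} = \left(\left(80 + \left(-7 - 1\right) 9 \cdot 211\right) + 38990\right) + 501 \left(4 + 501\right) = \left(\left(80 + \left(-8\right) 9 \cdot 211\right) + 38990\right) + 501 \cdot 505 = \left(\left(80 - 15192\right) + 38990\right) + 253005 = \left(-15112 + 38990\right) + 253005 = 23878 + 253005 = 276883$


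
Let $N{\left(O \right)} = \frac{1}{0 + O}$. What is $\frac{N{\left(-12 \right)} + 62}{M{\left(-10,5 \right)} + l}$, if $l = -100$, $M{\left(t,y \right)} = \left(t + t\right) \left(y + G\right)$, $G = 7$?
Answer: $- \frac{743}{4080} \approx -0.18211$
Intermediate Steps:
$M{\left(t,y \right)} = 2 t \left(7 + y\right)$ ($M{\left(t,y \right)} = \left(t + t\right) \left(y + 7\right) = 2 t \left(7 + y\right)$)
$N{\left(O \right)} = \frac{1}{O}$
$\frac{N{\left(-12 \right)} + 62}{M{\left(-10,5 \right)} + l} = \frac{\frac{1}{-12} + 62}{2 \left(-10\right) \left(7 + 5\right) - 100} = \frac{- \frac{1}{12} + 62}{2 \left(-10\right) 12 - 100} = \frac{743}{12 \left(-240 - 100\right)} = \frac{743}{12 \left(-340\right)} = \frac{743}{12} \left(- \frac{1}{340}\right) = - \frac{743}{4080}$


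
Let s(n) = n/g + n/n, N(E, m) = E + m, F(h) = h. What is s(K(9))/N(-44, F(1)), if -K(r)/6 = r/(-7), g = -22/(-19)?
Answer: -590/3311 ≈ -0.17819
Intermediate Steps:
g = 22/19 (g = -22*(-1/19) = 22/19 ≈ 1.1579)
K(r) = 6*r/7 (K(r) = -6*r/(-7) = -6*r*(-1)/7 = -(-6)*r/7 = 6*r/7)
s(n) = 1 + 19*n/22 (s(n) = n/(22/19) + n/n = n*(19/22) + 1 = 19*n/22 + 1 = 1 + 19*n/22)
s(K(9))/N(-44, F(1)) = (1 + 19*((6/7)*9)/22)/(-44 + 1) = (1 + (19/22)*(54/7))/(-43) = (1 + 513/77)*(-1/43) = (590/77)*(-1/43) = -590/3311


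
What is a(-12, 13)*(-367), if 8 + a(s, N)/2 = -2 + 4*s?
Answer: 42572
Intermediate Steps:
a(s, N) = -20 + 8*s (a(s, N) = -16 + 2*(-2 + 4*s) = -16 + (-4 + 8*s) = -20 + 8*s)
a(-12, 13)*(-367) = (-20 + 8*(-12))*(-367) = (-20 - 96)*(-367) = -116*(-367) = 42572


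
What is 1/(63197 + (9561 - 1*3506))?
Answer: 1/69252 ≈ 1.4440e-5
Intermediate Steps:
1/(63197 + (9561 - 1*3506)) = 1/(63197 + (9561 - 3506)) = 1/(63197 + 6055) = 1/69252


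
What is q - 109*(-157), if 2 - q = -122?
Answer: 17237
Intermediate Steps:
q = 124 (q = 2 - 1*(-122) = 2 + 122 = 124)
q - 109*(-157) = 124 - 109*(-157) = 124 + 17113 = 17237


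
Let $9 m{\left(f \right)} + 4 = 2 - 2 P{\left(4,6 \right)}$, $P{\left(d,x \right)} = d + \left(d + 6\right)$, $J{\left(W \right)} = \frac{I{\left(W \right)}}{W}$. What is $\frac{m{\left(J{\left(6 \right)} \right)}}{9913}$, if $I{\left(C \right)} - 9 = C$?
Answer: $- \frac{10}{29739} \approx -0.00033626$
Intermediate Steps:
$I{\left(C \right)} = 9 + C$
$J{\left(W \right)} = \frac{9 + W}{W}$
$P{\left(d,x \right)} = 6 + 2 d$ ($P{\left(d,x \right)} = d + \left(6 + d\right) = 6 + 2 d$)
$m{\left(f \right)} = - \frac{10}{3}$ ($m{\left(f \right)} = - \frac{4}{9} + \frac{2 - 2 \left(6 + 2 \cdot 4\right)}{9} = - \frac{4}{9} + \frac{2 - 2 \left(6 + 8\right)}{9} = - \frac{4}{9} + \frac{2 - 28}{9} = - \frac{4}{9} + \frac{1}{9} \left(-26\right) = - \frac{4}{9} - \frac{26}{9} = - \frac{10}{3}$)
$\frac{m{\left(J{\left(6 \right)} \right)}}{9913} = - \frac{10}{3 \cdot 9913} = \left(- \frac{10}{3}\right) \frac{1}{9913} = - \frac{10}{29739}$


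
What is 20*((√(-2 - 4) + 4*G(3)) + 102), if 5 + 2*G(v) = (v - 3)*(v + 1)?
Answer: 1840 + 20*I*√6 ≈ 1840.0 + 48.99*I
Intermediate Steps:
G(v) = -5/2 + (1 + v)*(-3 + v)/2 (G(v) = -5/2 + ((v - 3)*(v + 1))/2 = -5/2 + ((-3 + v)*(1 + v))/2 = -5/2 + ((1 + v)*(-3 + v))/2 = -5/2 + (1 + v)*(-3 + v)/2)
20*((√(-2 - 4) + 4*G(3)) + 102) = 20*((√(-2 - 4) + 4*(-4 + (½)*3² - 1*3)) + 102) = 20*((√(-6) + 4*(-4 + (½)*9 - 3)) + 102) = 20*((I*√6 + 4*(-4 + 9/2 - 3)) + 102) = 20*((I*√6 + 4*(-5/2)) + 102) = 20*((I*√6 - 10) + 102) = 20*((-10 + I*√6) + 102) = 20*(92 + I*√6) = 1840 + 20*I*√6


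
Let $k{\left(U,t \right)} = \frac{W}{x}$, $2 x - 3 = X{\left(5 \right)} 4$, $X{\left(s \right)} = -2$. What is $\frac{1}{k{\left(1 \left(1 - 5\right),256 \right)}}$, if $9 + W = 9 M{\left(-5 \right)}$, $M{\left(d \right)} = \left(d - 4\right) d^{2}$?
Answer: $\frac{5}{4068} \approx 0.0012291$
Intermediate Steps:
$M{\left(d \right)} = d^{2} \left(-4 + d\right)$ ($M{\left(d \right)} = \left(d - 4\right) d^{2} = \left(-4 + d\right) d^{2} = d^{2} \left(-4 + d\right)$)
$W = -2034$ ($W = -9 + 9 \left(-5\right)^{2} \left(-4 - 5\right) = -9 + 9 \cdot 25 \left(-9\right) = -9 + 9 \left(-225\right) = -9 - 2025 = -2034$)
$x = - \frac{5}{2}$ ($x = \frac{3}{2} + \frac{\left(-2\right) 4}{2} = \frac{3}{2} + \frac{1}{2} \left(-8\right) = \frac{3}{2} - 4 = - \frac{5}{2} \approx -2.5$)
$k{\left(U,t \right)} = \frac{4068}{5}$ ($k{\left(U,t \right)} = - \frac{2034}{- \frac{5}{2}} = \left(-2034\right) \left(- \frac{2}{5}\right) = \frac{4068}{5}$)
$\frac{1}{k{\left(1 \left(1 - 5\right),256 \right)}} = \frac{1}{\frac{4068}{5}} = \frac{5}{4068}$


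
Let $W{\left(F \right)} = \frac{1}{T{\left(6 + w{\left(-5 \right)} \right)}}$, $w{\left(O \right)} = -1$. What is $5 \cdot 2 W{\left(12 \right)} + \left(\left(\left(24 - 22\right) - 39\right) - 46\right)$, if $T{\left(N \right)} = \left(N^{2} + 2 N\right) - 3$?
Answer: $- \frac{1323}{16} \approx -82.688$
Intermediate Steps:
$T{\left(N \right)} = -3 + N^{2} + 2 N$
$W{\left(F \right)} = \frac{1}{32}$ ($W{\left(F \right)} = \frac{1}{-3 + \left(6 - 1\right)^{2} + 2 \left(6 - 1\right)} = \frac{1}{-3 + 5^{2} + 2 \cdot 5} = \frac{1}{-3 + 25 + 10} = \frac{1}{32}$)
$5 \cdot 2 W{\left(12 \right)} + \left(\left(\left(24 - 22\right) - 39\right) - 46\right) = 5 \cdot 2 \cdot \frac{1}{32} + \left(\left(\left(24 - 22\right) - 39\right) - 46\right) = 10 \cdot \frac{1}{32} + \left(\left(\left(24 - 22\right) - 39\right) - 46\right) = \frac{5}{16} + \left(\left(2 - 39\right) - 46\right) = \frac{5}{16} - 83 = - \frac{1323}{16}$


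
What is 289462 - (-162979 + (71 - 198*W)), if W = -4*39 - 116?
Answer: 398514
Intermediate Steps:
W = -272 (W = -156 - 116 = -272)
289462 - (-162979 + (71 - 198*W)) = 289462 - (-162979 + (71 - 198*(-272))) = 289462 - (-162979 + (71 + 53856)) = 289462 - (-162979 + 53927) = 289462 - 1*(-109052) = 289462 + 109052 = 398514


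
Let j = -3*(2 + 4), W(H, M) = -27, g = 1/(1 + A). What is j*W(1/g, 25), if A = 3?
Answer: 486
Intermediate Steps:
g = 1/4 (g = 1/(1 + 3) = 1/4 ≈ 0.25000)
j = -18 (j = -3*6 = -18)
j*W(1/g, 25) = -18*(-27) = 486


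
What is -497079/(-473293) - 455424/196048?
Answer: -7381102965/5799259129 ≈ -1.2728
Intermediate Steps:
-497079/(-473293) - 455424/196048 = -497079*(-1/473293) - 455424*1/196048 = 497079/473293 - 28464/12253 = -7381102965/5799259129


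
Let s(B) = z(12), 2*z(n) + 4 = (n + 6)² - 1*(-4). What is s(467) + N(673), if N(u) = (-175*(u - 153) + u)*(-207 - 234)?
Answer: 39834369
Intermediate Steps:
z(n) = (6 + n)²/2 (z(n) = -2 + ((n + 6)² - 1*(-4))/2 = -2 + ((6 + n)² + 4)/2 = -2 + (4 + (6 + n)²)/2 = -2 + (2 + (6 + n)²/2) = (6 + n)²/2)
s(B) = 162 (s(B) = (6 + 12)²/2 = (½)*18² = (½)*324 = 162)
N(u) = -11807775 + 76734*u (N(u) = (-175*(-153 + u) + u)*(-441) = ((26775 - 175*u) + u)*(-441) = (26775 - 174*u)*(-441) = -11807775 + 76734*u)
s(467) + N(673) = 162 + (-11807775 + 76734*673) = 162 + (-11807775 + 51641982) = 162 + 39834207 = 39834369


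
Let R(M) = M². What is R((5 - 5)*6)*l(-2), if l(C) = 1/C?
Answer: 0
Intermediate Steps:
l(C) = 1/C
R((5 - 5)*6)*l(-2) = ((5 - 5)*6)²/(-2) = (0*6)²*(-½) = 0²*(-½) = 0*(-½) = 0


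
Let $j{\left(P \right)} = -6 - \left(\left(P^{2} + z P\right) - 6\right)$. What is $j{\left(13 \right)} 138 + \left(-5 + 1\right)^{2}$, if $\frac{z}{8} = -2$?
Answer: $5398$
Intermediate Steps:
$z = -16$ ($z = 8 \left(-2\right) = -16$)
$j{\left(P \right)} = - P^{2} + 16 P$ ($j{\left(P \right)} = -6 - \left(\left(P^{2} - 16 P\right) - 6\right) = -6 - \left(-6 + P^{2} - 16 P\right) = -6 + \left(6 - P^{2} + 16 P\right) = - P^{2} + 16 P$)
$j{\left(13 \right)} 138 + \left(-5 + 1\right)^{2} = 13 \left(16 - 13\right) 138 + \left(-5 + 1\right)^{2} = 13 \left(16 - 13\right) 138 + \left(-4\right)^{2} = 13 \cdot 3 \cdot 138 + 16 = 39 \cdot 138 + 16 = 5382 + 16 = 5398$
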